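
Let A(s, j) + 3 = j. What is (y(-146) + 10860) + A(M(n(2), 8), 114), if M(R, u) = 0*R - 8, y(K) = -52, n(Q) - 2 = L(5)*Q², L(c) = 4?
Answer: 10919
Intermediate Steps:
n(Q) = 2 + 4*Q²
M(R, u) = -8 (M(R, u) = 0 - 8 = -8)
A(s, j) = -3 + j
(y(-146) + 10860) + A(M(n(2), 8), 114) = (-52 + 10860) + (-3 + 114) = 10808 + 111 = 10919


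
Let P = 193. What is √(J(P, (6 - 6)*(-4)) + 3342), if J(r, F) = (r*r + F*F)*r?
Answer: √7192399 ≈ 2681.9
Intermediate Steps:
J(r, F) = r*(F² + r²) (J(r, F) = (r² + F²)*r = (F² + r²)*r = r*(F² + r²))
√(J(P, (6 - 6)*(-4)) + 3342) = √(193*(((6 - 6)*(-4))² + 193²) + 3342) = √(193*((0*(-4))² + 37249) + 3342) = √(193*(0² + 37249) + 3342) = √(193*(0 + 37249) + 3342) = √(193*37249 + 3342) = √(7189057 + 3342) = √7192399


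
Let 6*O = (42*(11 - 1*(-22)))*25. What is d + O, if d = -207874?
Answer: -202099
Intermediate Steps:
O = 5775 (O = ((42*(11 - 1*(-22)))*25)/6 = ((42*(11 + 22))*25)/6 = ((42*33)*25)/6 = (1386*25)/6 = (⅙)*34650 = 5775)
d + O = -207874 + 5775 = -202099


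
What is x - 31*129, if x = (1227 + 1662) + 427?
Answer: -683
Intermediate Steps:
x = 3316 (x = 2889 + 427 = 3316)
x - 31*129 = 3316 - 31*129 = 3316 - 1*3999 = 3316 - 3999 = -683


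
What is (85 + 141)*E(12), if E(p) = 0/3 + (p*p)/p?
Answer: 2712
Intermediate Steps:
E(p) = p (E(p) = 0*(1/3) + p**2/p = 0 + p = p)
(85 + 141)*E(12) = (85 + 141)*12 = 226*12 = 2712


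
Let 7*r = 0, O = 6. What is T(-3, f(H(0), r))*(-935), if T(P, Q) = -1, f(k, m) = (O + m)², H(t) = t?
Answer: 935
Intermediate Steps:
r = 0 (r = (⅐)*0 = 0)
f(k, m) = (6 + m)²
T(-3, f(H(0), r))*(-935) = -1*(-935) = 935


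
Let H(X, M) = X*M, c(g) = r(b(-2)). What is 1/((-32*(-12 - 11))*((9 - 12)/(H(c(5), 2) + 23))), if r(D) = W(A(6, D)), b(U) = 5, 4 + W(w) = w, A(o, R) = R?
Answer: -25/2208 ≈ -0.011322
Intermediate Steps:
W(w) = -4 + w
r(D) = -4 + D
c(g) = 1 (c(g) = -4 + 5 = 1)
H(X, M) = M*X
1/((-32*(-12 - 11))*((9 - 12)/(H(c(5), 2) + 23))) = 1/((-32*(-12 - 11))*((9 - 12)/(2*1 + 23))) = 1/((-32*(-23))*(-3/(2 + 23))) = 1/(736*(-3/25)) = 1/(-2208/25) = -25/2208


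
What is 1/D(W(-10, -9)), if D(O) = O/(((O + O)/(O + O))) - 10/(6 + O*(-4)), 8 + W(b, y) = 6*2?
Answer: 1/5 ≈ 0.20000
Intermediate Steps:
W(b, y) = 4 (W(b, y) = -8 + 6*2 = -8 + 12 = 4)
D(O) = O - 10/(6 - 4*O) (D(O) = O/(((2*O)/((2*O)))) - 10/(6 - 4*O) = O/(((2*O)*(1/(2*O)))) - 10/(6 - 4*O) = O/1 - 10/(6 - 4*O) = O*1 - 10/(6 - 4*O) = O - 10/(6 - 4*O))
1/D(W(-10, -9)) = 1/((5 - 3*4 + 2*4**2)/(-3 + 2*4)) = 1/((5 - 12 + 2*16)/(-3 + 8)) = 1/((5 - 12 + 32)/5) = 1/((1/5)*25) = 1/5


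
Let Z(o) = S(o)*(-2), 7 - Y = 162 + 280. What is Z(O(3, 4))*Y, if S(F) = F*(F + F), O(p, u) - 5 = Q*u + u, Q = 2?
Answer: 502860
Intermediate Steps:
O(p, u) = 5 + 3*u (O(p, u) = 5 + (2*u + u) = 5 + 3*u)
S(F) = 2*F**2 (S(F) = F*(2*F) = 2*F**2)
Y = -435 (Y = 7 - (162 + 280) = 7 - 1*442 = 7 - 442 = -435)
Z(o) = -4*o**2 (Z(o) = (2*o**2)*(-2) = -4*o**2)
Z(O(3, 4))*Y = -4*(5 + 3*4)**2*(-435) = -4*(5 + 12)**2*(-435) = -4*17**2*(-435) = -4*289*(-435) = -1156*(-435) = 502860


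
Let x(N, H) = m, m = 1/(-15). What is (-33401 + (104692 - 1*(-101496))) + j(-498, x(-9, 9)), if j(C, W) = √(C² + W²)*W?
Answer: 172787 - √55800901/225 ≈ 1.7275e+5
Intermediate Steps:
m = -1/15 ≈ -0.066667
x(N, H) = -1/15
j(C, W) = W*√(C² + W²)
(-33401 + (104692 - 1*(-101496))) + j(-498, x(-9, 9)) = (-33401 + (104692 - 1*(-101496))) - √((-498)² + (-1/15)²)/15 = (-33401 + (104692 + 101496)) - √(248004 + 1/225)/15 = (-33401 + 206188) - √55800901/225 = 172787 - √55800901/225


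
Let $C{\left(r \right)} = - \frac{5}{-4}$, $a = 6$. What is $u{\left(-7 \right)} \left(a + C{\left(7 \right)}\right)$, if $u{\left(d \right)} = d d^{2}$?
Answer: $- \frac{9947}{4} \approx -2486.8$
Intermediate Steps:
$C{\left(r \right)} = \frac{5}{4}$ ($C{\left(r \right)} = \left(-5\right) \left(- \frac{1}{4}\right) = \frac{5}{4}$)
$u{\left(d \right)} = d^{3}$
$u{\left(-7 \right)} \left(a + C{\left(7 \right)}\right) = \left(-7\right)^{3} \left(6 + \frac{5}{4}\right) = \left(-343\right) \frac{29}{4} = - \frac{9947}{4}$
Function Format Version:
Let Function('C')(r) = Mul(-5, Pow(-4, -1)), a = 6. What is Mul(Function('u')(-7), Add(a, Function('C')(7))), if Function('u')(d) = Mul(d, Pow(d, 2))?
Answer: Rational(-9947, 4) ≈ -2486.8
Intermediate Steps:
Function('C')(r) = Rational(5, 4) (Function('C')(r) = Mul(-5, Rational(-1, 4)) = Rational(5, 4))
Function('u')(d) = Pow(d, 3)
Mul(Function('u')(-7), Add(a, Function('C')(7))) = Mul(Pow(-7, 3), Add(6, Rational(5, 4))) = Mul(-343, Rational(29, 4)) = Rational(-9947, 4)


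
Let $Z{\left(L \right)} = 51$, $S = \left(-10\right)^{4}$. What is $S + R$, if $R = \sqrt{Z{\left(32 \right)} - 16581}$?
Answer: $10000 + i \sqrt{16530} \approx 10000.0 + 128.57 i$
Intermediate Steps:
$S = 10000$
$R = i \sqrt{16530}$ ($R = \sqrt{51 - 16581} = \sqrt{-16530} = i \sqrt{16530} \approx 128.57 i$)
$S + R = 10000 + i \sqrt{16530}$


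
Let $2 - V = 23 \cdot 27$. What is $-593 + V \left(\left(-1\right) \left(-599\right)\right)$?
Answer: $-371374$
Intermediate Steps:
$V = -619$ ($V = 2 - 23 \cdot 27 = 2 - 621 = -619$)
$-593 + V \left(\left(-1\right) \left(-599\right)\right) = -593 - 619 \left(\left(-1\right) \left(-599\right)\right) = -593 - 370781 = -371374$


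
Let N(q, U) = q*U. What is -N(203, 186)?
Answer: -37758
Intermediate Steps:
N(q, U) = U*q
-N(203, 186) = -186*203 = -1*37758 = -37758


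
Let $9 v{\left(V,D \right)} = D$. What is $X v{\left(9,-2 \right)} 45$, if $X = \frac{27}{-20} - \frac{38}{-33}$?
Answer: $\frac{131}{66} \approx 1.9848$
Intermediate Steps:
$X = - \frac{131}{660}$ ($X = 27 \left(- \frac{1}{20}\right) - - \frac{38}{33} = - \frac{27}{20} + \frac{38}{33} = - \frac{131}{660} \approx -0.19848$)
$v{\left(V,D \right)} = \frac{D}{9}$
$X v{\left(9,-2 \right)} 45 = - \frac{131 \cdot \frac{1}{9} \left(-2\right)}{660} \cdot 45 = \left(- \frac{131}{660}\right) \left(- \frac{2}{9}\right) 45 = \frac{131}{2970} \cdot 45 = \frac{131}{66}$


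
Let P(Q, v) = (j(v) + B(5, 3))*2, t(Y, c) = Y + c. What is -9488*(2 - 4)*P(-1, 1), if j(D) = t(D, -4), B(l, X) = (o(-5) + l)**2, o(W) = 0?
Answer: 834944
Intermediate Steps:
B(l, X) = l**2 (B(l, X) = (0 + l)**2 = l**2)
j(D) = -4 + D (j(D) = D - 4 = -4 + D)
P(Q, v) = 42 + 2*v (P(Q, v) = ((-4 + v) + 5**2)*2 = ((-4 + v) + 25)*2 = (21 + v)*2 = 42 + 2*v)
-9488*(2 - 4)*P(-1, 1) = -9488*(2 - 4)*(42 + 2*1) = -(-18976)*(42 + 2) = -(-18976)*44 = -9488*(-88) = 834944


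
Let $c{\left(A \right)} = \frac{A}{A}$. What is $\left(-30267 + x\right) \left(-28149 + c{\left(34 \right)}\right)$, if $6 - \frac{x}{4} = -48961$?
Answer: $-4661336948$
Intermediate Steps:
$x = 195868$ ($x = 24 - -195844 = 24 + 195844 = 195868$)
$c{\left(A \right)} = 1$
$\left(-30267 + x\right) \left(-28149 + c{\left(34 \right)}\right) = \left(-30267 + 195868\right) \left(-28149 + 1\right) = 165601 \left(-28148\right) = -4661336948$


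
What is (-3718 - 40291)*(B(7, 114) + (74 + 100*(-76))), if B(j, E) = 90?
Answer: 327250924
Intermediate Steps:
(-3718 - 40291)*(B(7, 114) + (74 + 100*(-76))) = (-3718 - 40291)*(90 + (74 + 100*(-76))) = -44009*(90 + (74 - 7600)) = -44009*(90 - 7526) = -44009*(-7436) = 327250924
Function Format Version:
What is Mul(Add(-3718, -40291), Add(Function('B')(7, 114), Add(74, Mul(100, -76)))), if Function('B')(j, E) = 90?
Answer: 327250924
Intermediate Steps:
Mul(Add(-3718, -40291), Add(Function('B')(7, 114), Add(74, Mul(100, -76)))) = Mul(Add(-3718, -40291), Add(90, Add(74, Mul(100, -76)))) = Mul(-44009, Add(90, Add(74, -7600))) = Mul(-44009, Add(90, -7526)) = Mul(-44009, -7436) = 327250924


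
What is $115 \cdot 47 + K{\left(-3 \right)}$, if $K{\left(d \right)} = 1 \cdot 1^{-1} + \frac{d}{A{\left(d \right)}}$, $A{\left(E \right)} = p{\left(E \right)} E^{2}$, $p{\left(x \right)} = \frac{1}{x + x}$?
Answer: $5408$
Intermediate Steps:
$p{\left(x \right)} = \frac{1}{2 x}$
$A{\left(E \right)} = \frac{E}{2}$ ($A{\left(E \right)} = \frac{1}{2 E} E^{2} = \frac{E}{2}$)
$K{\left(d \right)} = 3$ ($K{\left(d \right)} = 1 \cdot 1^{-1} + \frac{d}{\frac{1}{2} d} = 1 \cdot 1 + d \frac{2}{d} = 1 + 2 = 3$)
$115 \cdot 47 + K{\left(-3 \right)} = 115 \cdot 47 + 3 = 5405 + 3 = 5408$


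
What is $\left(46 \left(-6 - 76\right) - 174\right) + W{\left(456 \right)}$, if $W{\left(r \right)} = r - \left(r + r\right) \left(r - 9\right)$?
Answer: $-411154$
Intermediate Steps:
$W{\left(r \right)} = r - 2 r \left(-9 + r\right)$
$\left(46 \left(-6 - 76\right) - 174\right) + W{\left(456 \right)} = \left(46 \left(-6 - 76\right) - 174\right) + 456 \left(19 - 912\right) = \left(46 \left(-82\right) - 174\right) + 456 \left(-893\right) = \left(-3772 - 174\right) - 407208 = -3946 - 407208 = -411154$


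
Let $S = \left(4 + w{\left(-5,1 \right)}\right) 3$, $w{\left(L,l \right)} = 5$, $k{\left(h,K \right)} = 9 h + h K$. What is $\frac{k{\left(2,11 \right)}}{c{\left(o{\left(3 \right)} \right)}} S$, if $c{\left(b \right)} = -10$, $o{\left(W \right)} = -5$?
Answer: $-108$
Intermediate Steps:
$k{\left(h,K \right)} = 9 h + K h$
$S = 27$ ($S = \left(4 + 5\right) 3 = 9 \cdot 3 = 27$)
$\frac{k{\left(2,11 \right)}}{c{\left(o{\left(3 \right)} \right)}} S = \frac{2 \left(9 + 11\right)}{-10} \cdot 27 = 2 \cdot 20 \left(- \frac{1}{10}\right) 27 = 40 \left(- \frac{1}{10}\right) 27 = \left(-4\right) 27 = -108$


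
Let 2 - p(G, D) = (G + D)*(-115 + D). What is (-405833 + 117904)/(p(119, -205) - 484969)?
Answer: 287929/512487 ≈ 0.56183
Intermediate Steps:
p(G, D) = 2 - (-115 + D)*(D + G) (p(G, D) = 2 - (G + D)*(-115 + D) = 2 - (D + G)*(-115 + D) = 2 - (-115 + D)*(D + G))
(-405833 + 117904)/(p(119, -205) - 484969) = (-405833 + 117904)/((2 - 1*(-205)² + 115*(-205) + 115*119 - 1*(-205)*119) - 484969) = -287929/((2 - 1*42025 - 23575 + 13685 + 24395) - 484969) = -287929/((2 - 42025 - 23575 + 13685 + 24395) - 484969) = -287929/(-27518 - 484969) = -287929/(-512487) = -287929*(-1/512487) = 287929/512487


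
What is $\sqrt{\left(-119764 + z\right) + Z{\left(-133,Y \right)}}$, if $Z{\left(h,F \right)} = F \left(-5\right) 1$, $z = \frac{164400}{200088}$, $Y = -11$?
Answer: $\frac{i \sqrt{8320385050971}}{8337} \approx 345.99 i$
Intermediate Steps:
$z = \frac{6850}{8337}$ ($z = 164400 \cdot \frac{1}{200088} = \frac{6850}{8337} \approx 0.82164$)
$Z{\left(h,F \right)} = - 5 F$ ($Z{\left(h,F \right)} = - 5 F 1 = - 5 F$)
$\sqrt{\left(-119764 + z\right) + Z{\left(-133,Y \right)}} = \sqrt{\left(-119764 + \frac{6850}{8337}\right) - -55} = \sqrt{- \frac{998465618}{8337} + 55} = \sqrt{- \frac{998007083}{8337}} = \frac{i \sqrt{8320385050971}}{8337}$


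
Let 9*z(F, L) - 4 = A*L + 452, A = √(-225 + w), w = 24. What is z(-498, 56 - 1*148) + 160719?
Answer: 482309/3 - 92*I*√201/9 ≈ 1.6077e+5 - 144.93*I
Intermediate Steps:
A = I*√201 (A = √(-225 + 24) = √(-201) = I*√201 ≈ 14.177*I)
z(F, L) = 152/3 + I*L*√201/9 (z(F, L) = 4/9 + ((I*√201)*L + 452)/9 = 4/9 + (I*L*√201 + 452)/9 = 4/9 + (452 + I*L*√201)/9 = 4/9 + (452/9 + I*L*√201/9) = 152/3 + I*L*√201/9)
z(-498, 56 - 1*148) + 160719 = (152/3 + I*(56 - 1*148)*√201/9) + 160719 = (152/3 + I*(56 - 148)*√201/9) + 160719 = (152/3 + (⅑)*I*(-92)*√201) + 160719 = (152/3 - 92*I*√201/9) + 160719 = 482309/3 - 92*I*√201/9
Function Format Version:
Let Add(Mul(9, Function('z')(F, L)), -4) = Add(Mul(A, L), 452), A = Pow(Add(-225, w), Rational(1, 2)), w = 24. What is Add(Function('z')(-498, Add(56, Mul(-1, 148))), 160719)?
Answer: Add(Rational(482309, 3), Mul(Rational(-92, 9), I, Pow(201, Rational(1, 2)))) ≈ Add(1.6077e+5, Mul(-144.93, I))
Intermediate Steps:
A = Mul(I, Pow(201, Rational(1, 2))) (A = Pow(Add(-225, 24), Rational(1, 2)) = Pow(-201, Rational(1, 2)) = Mul(I, Pow(201, Rational(1, 2))) ≈ Mul(14.177, I))
Function('z')(F, L) = Add(Rational(152, 3), Mul(Rational(1, 9), I, L, Pow(201, Rational(1, 2)))) (Function('z')(F, L) = Add(Rational(4, 9), Mul(Rational(1, 9), Add(Mul(Mul(I, Pow(201, Rational(1, 2))), L), 452))) = Add(Rational(4, 9), Mul(Rational(1, 9), Add(Mul(I, L, Pow(201, Rational(1, 2))), 452))) = Add(Rational(4, 9), Mul(Rational(1, 9), Add(452, Mul(I, L, Pow(201, Rational(1, 2)))))) = Add(Rational(4, 9), Add(Rational(452, 9), Mul(Rational(1, 9), I, L, Pow(201, Rational(1, 2))))) = Add(Rational(152, 3), Mul(Rational(1, 9), I, L, Pow(201, Rational(1, 2)))))
Add(Function('z')(-498, Add(56, Mul(-1, 148))), 160719) = Add(Add(Rational(152, 3), Mul(Rational(1, 9), I, Add(56, Mul(-1, 148)), Pow(201, Rational(1, 2)))), 160719) = Add(Add(Rational(152, 3), Mul(Rational(1, 9), I, Add(56, -148), Pow(201, Rational(1, 2)))), 160719) = Add(Add(Rational(152, 3), Mul(Rational(1, 9), I, -92, Pow(201, Rational(1, 2)))), 160719) = Add(Add(Rational(152, 3), Mul(Rational(-92, 9), I, Pow(201, Rational(1, 2)))), 160719) = Add(Rational(482309, 3), Mul(Rational(-92, 9), I, Pow(201, Rational(1, 2))))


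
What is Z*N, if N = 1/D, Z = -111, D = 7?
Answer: -111/7 ≈ -15.857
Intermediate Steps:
N = ⅐ (N = 1/7 = ⅐ ≈ 0.14286)
Z*N = -111*⅐ = -111/7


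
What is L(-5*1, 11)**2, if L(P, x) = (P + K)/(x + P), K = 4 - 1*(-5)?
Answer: 4/9 ≈ 0.44444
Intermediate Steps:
K = 9 (K = 4 + 5 = 9)
L(P, x) = (9 + P)/(P + x) (L(P, x) = (P + 9)/(x + P) = (9 + P)/(P + x))
L(-5*1, 11)**2 = ((9 - 5*1)/(-5*1 + 11))**2 = ((9 - 5)/(-5 + 11))**2 = (4/6)**2 = ((1/6)*4)**2 = (2/3)**2 = 4/9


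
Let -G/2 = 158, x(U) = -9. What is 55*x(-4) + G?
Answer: -811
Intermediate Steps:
G = -316 (G = -2*158 = -316)
55*x(-4) + G = 55*(-9) - 316 = -495 - 316 = -811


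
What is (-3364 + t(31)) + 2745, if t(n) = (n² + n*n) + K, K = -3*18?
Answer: 1249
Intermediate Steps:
K = -54
t(n) = -54 + 2*n² (t(n) = (n² + n*n) - 54 = (n² + n²) - 54 = 2*n² - 54 = -54 + 2*n²)
(-3364 + t(31)) + 2745 = (-3364 + (-54 + 2*31²)) + 2745 = (-3364 + (-54 + 2*961)) + 2745 = (-3364 + (-54 + 1922)) + 2745 = (-3364 + 1868) + 2745 = -1496 + 2745 = 1249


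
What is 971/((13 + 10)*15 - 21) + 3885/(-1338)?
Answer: 6743/72252 ≈ 0.093326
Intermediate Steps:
971/((13 + 10)*15 - 21) + 3885/(-1338) = 971/(23*15 - 21) + 3885*(-1/1338) = 971/(345 - 21) - 1295/446 = 971/324 - 1295/446 = 6743/72252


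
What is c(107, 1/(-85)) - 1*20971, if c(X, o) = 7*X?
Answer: -20222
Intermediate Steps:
c(107, 1/(-85)) - 1*20971 = 7*107 - 1*20971 = 749 - 20971 = -20222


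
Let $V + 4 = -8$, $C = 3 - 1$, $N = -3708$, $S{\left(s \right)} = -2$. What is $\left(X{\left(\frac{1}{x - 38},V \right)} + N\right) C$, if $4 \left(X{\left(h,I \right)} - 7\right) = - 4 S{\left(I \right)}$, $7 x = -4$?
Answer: $-7398$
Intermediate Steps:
$x = - \frac{4}{7}$ ($x = \frac{1}{7} \left(-4\right) = - \frac{4}{7} \approx -0.57143$)
$C = 2$ ($C = 3 - 1 = 2$)
$V = -12$ ($V = -4 - 8 = -12$)
$X{\left(h,I \right)} = 9$ ($X{\left(h,I \right)} = 7 + \frac{\left(-4\right) \left(-2\right)}{4} = 7 + \frac{1}{4} \cdot 8 = 7 + 2 = 9$)
$\left(X{\left(\frac{1}{x - 38},V \right)} + N\right) C = \left(9 - 3708\right) 2 = \left(-3699\right) 2 = -7398$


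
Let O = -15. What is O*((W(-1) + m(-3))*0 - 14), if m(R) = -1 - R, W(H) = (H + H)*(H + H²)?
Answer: 210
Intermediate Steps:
W(H) = 2*H*(H + H²) (W(H) = (2*H)*(H + H²) = 2*H*(H + H²))
O*((W(-1) + m(-3))*0 - 14) = -15*((2*(-1)²*(1 - 1) + (-1 - 1*(-3)))*0 - 14) = -15*((2*1*0 + (-1 + 3))*0 - 14) = -15*((0 + 2)*0 - 14) = -15*(2*0 - 14) = -15*(0 - 14) = -15*(-14) = 210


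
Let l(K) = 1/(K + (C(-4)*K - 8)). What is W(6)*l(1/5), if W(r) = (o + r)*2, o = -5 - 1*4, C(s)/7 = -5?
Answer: 15/37 ≈ 0.40541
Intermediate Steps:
C(s) = -35 (C(s) = 7*(-5) = -35)
o = -9 (o = -5 - 4 = -9)
W(r) = -18 + 2*r (W(r) = (-9 + r)*2 = -18 + 2*r)
l(K) = 1/(-8 - 34*K) (l(K) = 1/(K + (-35*K - 8)) = 1/(K + (-8 - 35*K)) = 1/(-8 - 34*K))
W(6)*l(1/5) = (-18 + 2*6)*(1/(2*(-4 - 17/5))) = (-18 + 12)*(1/(2*(-4 - 17*⅕))) = -3/(-4 - 17/5) = -3/(-37/5) = -3*(-5)/37 = -6*(-5/74) = 15/37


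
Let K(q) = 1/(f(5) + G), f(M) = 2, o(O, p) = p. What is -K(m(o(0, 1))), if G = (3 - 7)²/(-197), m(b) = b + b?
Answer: -197/378 ≈ -0.52116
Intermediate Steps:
m(b) = 2*b
G = -16/197 (G = (-4)²*(-1/197) = 16*(-1/197) = -16/197 ≈ -0.081218)
K(q) = 197/378 (K(q) = 1/(2 - 16/197) = 1/(378/197) = 197/378)
-K(m(o(0, 1))) = -1*197/378 = -197/378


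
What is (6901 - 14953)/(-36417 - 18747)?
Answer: 671/4597 ≈ 0.14596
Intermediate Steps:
(6901 - 14953)/(-36417 - 18747) = -8052/(-55164) = -8052*(-1/55164) = 671/4597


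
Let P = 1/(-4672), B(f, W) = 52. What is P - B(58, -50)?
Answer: -242945/4672 ≈ -52.000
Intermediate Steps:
P = -1/4672 ≈ -0.00021404
P - B(58, -50) = -1/4672 - 1*52 = -1/4672 - 52 = -242945/4672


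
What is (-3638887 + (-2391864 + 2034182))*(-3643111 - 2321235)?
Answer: 23836920328874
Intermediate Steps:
(-3638887 + (-2391864 + 2034182))*(-3643111 - 2321235) = (-3638887 - 357682)*(-5964346) = -3996569*(-5964346) = 23836920328874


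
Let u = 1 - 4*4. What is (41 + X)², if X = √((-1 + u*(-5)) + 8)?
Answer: (41 + √82)² ≈ 2505.5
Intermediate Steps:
u = -15 (u = 1 - 16 = -15)
X = √82 (X = √((-1 - 15*(-5)) + 8) = √((-1 + 75) + 8) = √(74 + 8) = √82 ≈ 9.0554)
(41 + X)² = (41 + √82)²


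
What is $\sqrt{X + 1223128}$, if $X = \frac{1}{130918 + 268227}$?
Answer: $\frac{\sqrt{194864754585545345}}{399145} \approx 1106.0$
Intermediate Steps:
$X = \frac{1}{399145} \approx 2.5054 \cdot 10^{-6}$
$\sqrt{X + 1223128} = \sqrt{\frac{1}{399145} + 1223128} = \sqrt{\frac{488205425561}{399145}} = \frac{\sqrt{194864754585545345}}{399145}$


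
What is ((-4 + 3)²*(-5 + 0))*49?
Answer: -245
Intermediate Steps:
((-4 + 3)²*(-5 + 0))*49 = ((-1)²*(-5))*49 = (1*(-5))*49 = -5*49 = -245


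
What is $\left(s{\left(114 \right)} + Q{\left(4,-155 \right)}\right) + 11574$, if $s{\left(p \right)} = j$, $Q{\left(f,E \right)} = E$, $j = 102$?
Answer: $11521$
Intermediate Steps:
$s{\left(p \right)} = 102$
$\left(s{\left(114 \right)} + Q{\left(4,-155 \right)}\right) + 11574 = \left(102 - 155\right) + 11574 = -53 + 11574 = 11521$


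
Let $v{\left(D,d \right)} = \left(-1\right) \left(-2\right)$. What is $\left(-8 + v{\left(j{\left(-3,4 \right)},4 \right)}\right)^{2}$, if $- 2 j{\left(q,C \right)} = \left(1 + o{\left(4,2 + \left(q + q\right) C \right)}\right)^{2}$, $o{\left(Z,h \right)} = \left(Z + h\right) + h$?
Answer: $36$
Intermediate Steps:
$o{\left(Z,h \right)} = Z + 2 h$
$j{\left(q,C \right)} = - \frac{\left(9 + 4 C q\right)^{2}}{2}$ ($j{\left(q,C \right)} = - \frac{\left(1 + \left(4 + 2 \left(2 + \left(q + q\right) C\right)\right)\right)^{2}}{2} = - \frac{\left(1 + \left(4 + 2 \left(2 + 2 q C\right)\right)\right)^{2}}{2} = - \frac{\left(1 + \left(4 + 2 \left(2 + 2 C q\right)\right)\right)^{2}}{2} = - \frac{\left(1 + \left(4 + \left(4 + 4 C q\right)\right)\right)^{2}}{2} = - \frac{\left(1 + \left(8 + 4 C q\right)\right)^{2}}{2} = - \frac{\left(9 + 4 C q\right)^{2}}{2}$)
$v{\left(D,d \right)} = 2$
$\left(-8 + v{\left(j{\left(-3,4 \right)},4 \right)}\right)^{2} = \left(-8 + 2\right)^{2} = \left(-6\right)^{2} = 36$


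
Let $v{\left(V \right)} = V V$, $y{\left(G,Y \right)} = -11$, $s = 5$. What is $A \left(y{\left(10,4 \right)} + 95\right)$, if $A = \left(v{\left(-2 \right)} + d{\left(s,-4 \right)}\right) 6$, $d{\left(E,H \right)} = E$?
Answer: $4536$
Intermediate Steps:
$v{\left(V \right)} = V^{2}$
$A = 54$ ($A = \left(\left(-2\right)^{2} + 5\right) 6 = \left(4 + 5\right) 6 = 9 \cdot 6 = 54$)
$A \left(y{\left(10,4 \right)} + 95\right) = 54 \left(-11 + 95\right) = 54 \cdot 84 = 4536$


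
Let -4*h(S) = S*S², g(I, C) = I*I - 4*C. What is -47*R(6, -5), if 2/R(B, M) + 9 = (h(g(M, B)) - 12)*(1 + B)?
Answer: 376/379 ≈ 0.99208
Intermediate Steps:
g(I, C) = I² - 4*C
h(S) = -S³/4 (h(S) = -S*S²/4 = -S³/4)
R(B, M) = 2/(-9 + (1 + B)*(-12 - (M² - 4*B)³/4)) (R(B, M) = 2/(-9 + (-(M² - 4*B)³/4 - 12)*(1 + B)) = 2/(-9 + (-12 - (M² - 4*B)³/4)*(1 + B)) = 2/(-9 + (1 + B)*(-12 - (M² - 4*B)³/4)))
-47*R(6, -5) = -376/(-84 + (-1*(-5)² + 4*6)³ - 48*6 + 6*(-1*(-5)² + 4*6)³) = -376/(-84 + (-1*25 + 24)³ - 288 + 6*(-1*25 + 24)³) = -376/(-84 + (-25 + 24)³ - 288 + 6*(-25 + 24)³) = -376/(-84 + (-1)³ - 288 + 6*(-1)³) = -376/(-84 - 1 - 288 + 6*(-1)) = -376/(-84 - 1 - 288 - 6) = -376/(-379) = -376*(-1)/379 = -47*(-8/379) = 376/379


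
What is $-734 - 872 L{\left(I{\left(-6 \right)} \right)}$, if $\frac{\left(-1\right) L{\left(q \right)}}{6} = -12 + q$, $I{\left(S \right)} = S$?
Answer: $-94910$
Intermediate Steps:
$L{\left(q \right)} = 72 - 6 q$ ($L{\left(q \right)} = - 6 \left(-12 + q\right) = 72 - 6 q$)
$-734 - 872 L{\left(I{\left(-6 \right)} \right)} = -734 - 872 \left(72 - -36\right) = -734 - 872 \left(72 + 36\right) = -734 - 94176 = -94910$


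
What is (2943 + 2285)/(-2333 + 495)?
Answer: -2614/919 ≈ -2.8444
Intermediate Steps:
(2943 + 2285)/(-2333 + 495) = 5228/(-1838) = 5228*(-1/1838) = -2614/919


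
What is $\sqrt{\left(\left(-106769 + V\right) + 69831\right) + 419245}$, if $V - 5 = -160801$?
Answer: $\sqrt{221511} \approx 470.65$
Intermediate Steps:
$V = -160796$ ($V = 5 - 160801 = -160796$)
$\sqrt{\left(\left(-106769 + V\right) + 69831\right) + 419245} = \sqrt{\left(\left(-106769 - 160796\right) + 69831\right) + 419245} = \sqrt{\left(-267565 + 69831\right) + 419245} = \sqrt{-197734 + 419245} = \sqrt{221511}$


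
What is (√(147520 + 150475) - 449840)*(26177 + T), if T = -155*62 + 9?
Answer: -7456547840 + 16576*√297995 ≈ -7.4475e+9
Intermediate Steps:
T = -9601 (T = -9610 + 9 = -9601)
(√(147520 + 150475) - 449840)*(26177 + T) = (√(147520 + 150475) - 449840)*(26177 - 9601) = (√297995 - 449840)*16576 = (-449840 + √297995)*16576 = -7456547840 + 16576*√297995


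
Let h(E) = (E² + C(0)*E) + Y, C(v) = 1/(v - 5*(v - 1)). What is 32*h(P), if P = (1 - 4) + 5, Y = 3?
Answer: 1184/5 ≈ 236.80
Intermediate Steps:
C(v) = 1/(5 - 4*v) (C(v) = 1/(v - 5*(-1 + v)) = 1/(v + (5 - 5*v)) = 1/(5 - 4*v))
P = 2 (P = -3 + 5 = 2)
h(E) = 3 + E² + E/5 (h(E) = (E² + (-1/(-5 + 4*0))*E) + 3 = (E² + (-1/(-5 + 0))*E) + 3 = (E² + (-1/(-5))*E) + 3 = (E² + (-1*(-⅕))*E) + 3 = (E² + E/5) + 3 = 3 + E² + E/5)
32*h(P) = 32*(3 + 2² + (⅕)*2) = 32*(3 + 4 + ⅖) = 32*(37/5) = 1184/5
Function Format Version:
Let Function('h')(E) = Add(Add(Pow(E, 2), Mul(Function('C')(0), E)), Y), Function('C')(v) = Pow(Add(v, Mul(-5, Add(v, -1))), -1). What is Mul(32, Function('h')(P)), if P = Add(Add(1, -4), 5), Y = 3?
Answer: Rational(1184, 5) ≈ 236.80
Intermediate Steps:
Function('C')(v) = Pow(Add(5, Mul(-4, v)), -1) (Function('C')(v) = Pow(Add(v, Mul(-5, Add(-1, v))), -1) = Pow(Add(v, Add(5, Mul(-5, v))), -1) = Pow(Add(5, Mul(-4, v)), -1))
P = 2 (P = Add(-3, 5) = 2)
Function('h')(E) = Add(3, Pow(E, 2), Mul(Rational(1, 5), E)) (Function('h')(E) = Add(Add(Pow(E, 2), Mul(Mul(-1, Pow(Add(-5, Mul(4, 0)), -1)), E)), 3) = Add(Add(Pow(E, 2), Mul(Mul(-1, Pow(Add(-5, 0), -1)), E)), 3) = Add(Add(Pow(E, 2), Mul(Mul(-1, Pow(-5, -1)), E)), 3) = Add(Add(Pow(E, 2), Mul(Mul(-1, Rational(-1, 5)), E)), 3) = Add(Add(Pow(E, 2), Mul(Rational(1, 5), E)), 3) = Add(3, Pow(E, 2), Mul(Rational(1, 5), E)))
Mul(32, Function('h')(P)) = Mul(32, Add(3, Pow(2, 2), Mul(Rational(1, 5), 2))) = Mul(32, Add(3, 4, Rational(2, 5))) = Mul(32, Rational(37, 5)) = Rational(1184, 5)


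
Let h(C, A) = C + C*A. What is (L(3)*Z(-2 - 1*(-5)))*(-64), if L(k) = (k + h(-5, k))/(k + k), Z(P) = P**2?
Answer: 1632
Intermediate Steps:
h(C, A) = C + A*C
L(k) = (-5 - 4*k)/(2*k) (L(k) = (k - 5*(1 + k))/(k + k) = (k + (-5 - 5*k))/((2*k)) = (-5 - 4*k)*(1/(2*k)) = (-5 - 4*k)/(2*k))
(L(3)*Z(-2 - 1*(-5)))*(-64) = ((-2 - 5/2/3)*(-2 - 1*(-5))**2)*(-64) = ((-2 - 5/2*1/3)*(-2 + 5)**2)*(-64) = ((-2 - 5/6)*3**2)*(-64) = -17/6*9*(-64) = -51/2*(-64) = 1632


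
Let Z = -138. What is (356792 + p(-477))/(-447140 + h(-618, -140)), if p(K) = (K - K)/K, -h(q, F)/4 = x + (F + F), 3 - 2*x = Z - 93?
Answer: -44599/55811 ≈ -0.79911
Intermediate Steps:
x = 117 (x = 3/2 - (-138 - 93)/2 = 3/2 - ½*(-231) = 3/2 + 231/2 = 117)
h(q, F) = -468 - 8*F (h(q, F) = -4*(117 + (F + F)) = -4*(117 + 2*F) = -468 - 8*F)
p(K) = 0 (p(K) = 0/K = 0)
(356792 + p(-477))/(-447140 + h(-618, -140)) = (356792 + 0)/(-447140 + (-468 - 8*(-140))) = 356792/(-447140 + (-468 + 1120)) = 356792/(-447140 + 652) = 356792/(-446488) = 356792*(-1/446488) = -44599/55811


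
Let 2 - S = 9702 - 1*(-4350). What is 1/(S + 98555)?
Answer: 1/84505 ≈ 1.1834e-5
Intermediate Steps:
S = -14050 (S = 2 - (9702 - 1*(-4350)) = 2 - (9702 + 4350) = 2 - 1*14052 = 2 - 14052 = -14050)
1/(S + 98555) = 1/(-14050 + 98555) = 1/84505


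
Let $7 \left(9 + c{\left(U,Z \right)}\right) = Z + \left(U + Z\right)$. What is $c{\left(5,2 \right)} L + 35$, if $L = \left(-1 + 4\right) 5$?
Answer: $- \frac{565}{7} \approx -80.714$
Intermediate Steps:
$c{\left(U,Z \right)} = -9 + \frac{U}{7} + \frac{2 Z}{7}$ ($c{\left(U,Z \right)} = -9 + \frac{Z + \left(U + Z\right)}{7} = -9 + \frac{U + 2 Z}{7} = -9 + \left(\frac{U}{7} + \frac{2 Z}{7}\right) = -9 + \frac{U}{7} + \frac{2 Z}{7}$)
$L = 15$ ($L = 3 \cdot 5 = 15$)
$c{\left(5,2 \right)} L + 35 = \left(-9 + \frac{1}{7} \cdot 5 + \frac{2}{7} \cdot 2\right) 15 + 35 = \left(-9 + \frac{5}{7} + \frac{4}{7}\right) 15 + 35 = \left(- \frac{54}{7}\right) 15 + 35 = - \frac{810}{7} + 35 = - \frac{565}{7}$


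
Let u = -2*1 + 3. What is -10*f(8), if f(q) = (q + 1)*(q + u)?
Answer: -810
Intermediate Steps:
u = 1 (u = -2 + 3 = 1)
f(q) = (1 + q)**2 (f(q) = (q + 1)*(q + 1) = (1 + q)*(1 + q) = (1 + q)**2)
-10*f(8) = -10*(1 + 8**2 + 2*8) = -10*(1 + 64 + 16) = -10*81 = -810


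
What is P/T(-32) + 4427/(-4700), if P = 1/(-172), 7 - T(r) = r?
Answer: -3712627/3940950 ≈ -0.94206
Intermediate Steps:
T(r) = 7 - r
P = -1/172 ≈ -0.0058140
P/T(-32) + 4427/(-4700) = -1/(172*(7 - 1*(-32))) + 4427/(-4700) = -1/(172*(7 + 32)) + 4427*(-1/4700) = -1/172/39 - 4427/4700 = -1/172*1/39 - 4427/4700 = -1/6708 - 4427/4700 = -3712627/3940950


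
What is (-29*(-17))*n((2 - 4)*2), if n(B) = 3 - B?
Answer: 3451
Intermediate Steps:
(-29*(-17))*n((2 - 4)*2) = (-29*(-17))*(3 - (2 - 4)*2) = 493*(3 - (-2)*2) = 493*(3 - 1*(-4)) = 493*(3 + 4) = 493*7 = 3451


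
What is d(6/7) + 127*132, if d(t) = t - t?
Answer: 16764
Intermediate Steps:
d(t) = 0
d(6/7) + 127*132 = 0 + 127*132 = 0 + 16764 = 16764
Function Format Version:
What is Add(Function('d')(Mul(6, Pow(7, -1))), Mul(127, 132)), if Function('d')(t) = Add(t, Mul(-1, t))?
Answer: 16764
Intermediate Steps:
Function('d')(t) = 0
Add(Function('d')(Mul(6, Pow(7, -1))), Mul(127, 132)) = Add(0, Mul(127, 132)) = Add(0, 16764) = 16764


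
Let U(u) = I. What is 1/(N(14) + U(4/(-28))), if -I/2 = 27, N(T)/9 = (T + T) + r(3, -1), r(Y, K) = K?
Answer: 1/189 ≈ 0.0052910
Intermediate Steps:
N(T) = -9 + 18*T (N(T) = 9*((T + T) - 1) = 9*(2*T - 1) = 9*(-1 + 2*T) = -9 + 18*T)
I = -54 (I = -2*27 = -54)
U(u) = -54
1/(N(14) + U(4/(-28))) = 1/((-9 + 18*14) - 54) = 1/((-9 + 252) - 54) = 1/(243 - 54) = 1/189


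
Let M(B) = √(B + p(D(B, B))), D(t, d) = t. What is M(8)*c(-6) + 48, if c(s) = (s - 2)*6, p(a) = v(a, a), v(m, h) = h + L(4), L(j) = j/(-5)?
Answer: 48 - 96*√95/5 ≈ -139.14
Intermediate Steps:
L(j) = -j/5 (L(j) = j*(-⅕) = -j/5)
v(m, h) = -⅘ + h (v(m, h) = h - ⅕*4 = h - ⅘ = -⅘ + h)
p(a) = -⅘ + a
c(s) = -12 + 6*s (c(s) = (-2 + s)*6 = -12 + 6*s)
M(B) = √(-⅘ + 2*B) (M(B) = √(B + (-⅘ + B)) = √(-⅘ + 2*B))
M(8)*c(-6) + 48 = (√(-20 + 50*8)/5)*(-12 + 6*(-6)) + 48 = (√(-20 + 400)/5)*(-12 - 36) + 48 = (√380/5)*(-48) + 48 = ((2*√95)/5)*(-48) + 48 = (2*√95/5)*(-48) + 48 = -96*√95/5 + 48 = 48 - 96*√95/5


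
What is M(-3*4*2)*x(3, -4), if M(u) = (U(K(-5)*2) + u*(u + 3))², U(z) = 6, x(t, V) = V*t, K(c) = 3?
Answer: -3121200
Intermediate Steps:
M(u) = (6 + u*(3 + u))² (M(u) = (6 + u*(u + 3))² = (6 + u*(3 + u))²)
M(-3*4*2)*x(3, -4) = (6 + (-3*4*2)² + 3*(-3*4*2))²*(-4*3) = (6 + (-12*2)² + 3*(-12*2))²*(-12) = (6 + (-24)² + 3*(-24))²*(-12) = (6 + 576 - 72)²*(-12) = 510²*(-12) = 260100*(-12) = -3121200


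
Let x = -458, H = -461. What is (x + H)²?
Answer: 844561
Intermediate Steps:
(x + H)² = (-458 - 461)² = (-919)² = 844561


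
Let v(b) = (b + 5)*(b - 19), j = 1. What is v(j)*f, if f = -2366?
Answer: 255528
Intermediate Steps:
v(b) = (-19 + b)*(5 + b) (v(b) = (5 + b)*(-19 + b) = (-19 + b)*(5 + b))
v(j)*f = (-95 + 1² - 14*1)*(-2366) = (-95 + 1 - 14)*(-2366) = -108*(-2366) = 255528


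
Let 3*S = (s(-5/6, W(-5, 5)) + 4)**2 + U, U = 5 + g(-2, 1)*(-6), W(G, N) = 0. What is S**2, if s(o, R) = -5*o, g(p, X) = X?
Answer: 5593225/11664 ≈ 479.53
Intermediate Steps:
U = -1 (U = 5 + 1*(-6) = 5 - 6 = -1)
S = 2365/108 (S = ((-(-25)/6 + 4)**2 - 1)/3 = ((-5*(-5/6) + 4)**2 - 1)/3 = ((25/6 + 4)**2 - 1)/3 = ((49/6)**2 - 1)/3 = (2401/36 - 1)/3 = (1/3)*(2365/36) = 2365/108 ≈ 21.898)
S**2 = (2365/108)**2 = 5593225/11664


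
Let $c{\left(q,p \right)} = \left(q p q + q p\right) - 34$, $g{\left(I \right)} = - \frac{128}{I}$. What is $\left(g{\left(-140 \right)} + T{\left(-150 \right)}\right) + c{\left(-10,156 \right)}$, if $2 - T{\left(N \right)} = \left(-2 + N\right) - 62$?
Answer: $\frac{497802}{35} \approx 14223.0$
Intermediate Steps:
$c{\left(q,p \right)} = -34 + p q + p q^{2}$ ($c{\left(q,p \right)} = \left(p q q + p q\right) - 34 = \left(p q^{2} + p q\right) - 34 = \left(p q + p q^{2}\right) - 34 = -34 + p q + p q^{2}$)
$T{\left(N \right)} = 66 - N$ ($T{\left(N \right)} = 2 - \left(\left(-2 + N\right) - 62\right) = 2 - \left(-64 + N\right) = 66 - N$)
$\left(g{\left(-140 \right)} + T{\left(-150 \right)}\right) + c{\left(-10,156 \right)} = \left(- \frac{128}{-140} + \left(66 - -150\right)\right) + \left(-34 + 156 \left(-10\right) + 156 \left(-10\right)^{2}\right) = \left(\left(-128\right) \left(- \frac{1}{140}\right) + \left(66 + 150\right)\right) - -14006 = \left(\frac{32}{35} + 216\right) - -14006 = \frac{7592}{35} + 14006 = \frac{497802}{35}$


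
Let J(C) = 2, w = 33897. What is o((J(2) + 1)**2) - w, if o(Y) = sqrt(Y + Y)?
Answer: -33897 + 3*sqrt(2) ≈ -33893.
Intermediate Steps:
o(Y) = sqrt(2)*sqrt(Y) (o(Y) = sqrt(2*Y) = sqrt(2)*sqrt(Y))
o((J(2) + 1)**2) - w = sqrt(2)*sqrt((2 + 1)**2) - 1*33897 = sqrt(2)*sqrt(3**2) - 33897 = sqrt(2)*sqrt(9) - 33897 = sqrt(2)*3 - 33897 = 3*sqrt(2) - 33897 = -33897 + 3*sqrt(2)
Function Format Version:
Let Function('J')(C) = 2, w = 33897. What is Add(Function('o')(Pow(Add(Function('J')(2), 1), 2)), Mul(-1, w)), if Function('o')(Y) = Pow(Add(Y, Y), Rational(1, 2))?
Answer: Add(-33897, Mul(3, Pow(2, Rational(1, 2)))) ≈ -33893.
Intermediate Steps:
Function('o')(Y) = Mul(Pow(2, Rational(1, 2)), Pow(Y, Rational(1, 2))) (Function('o')(Y) = Pow(Mul(2, Y), Rational(1, 2)) = Mul(Pow(2, Rational(1, 2)), Pow(Y, Rational(1, 2))))
Add(Function('o')(Pow(Add(Function('J')(2), 1), 2)), Mul(-1, w)) = Add(Mul(Pow(2, Rational(1, 2)), Pow(Pow(Add(2, 1), 2), Rational(1, 2))), Mul(-1, 33897)) = Add(Mul(Pow(2, Rational(1, 2)), Pow(Pow(3, 2), Rational(1, 2))), -33897) = Add(Mul(Pow(2, Rational(1, 2)), Pow(9, Rational(1, 2))), -33897) = Add(Mul(Pow(2, Rational(1, 2)), 3), -33897) = Add(Mul(3, Pow(2, Rational(1, 2))), -33897) = Add(-33897, Mul(3, Pow(2, Rational(1, 2))))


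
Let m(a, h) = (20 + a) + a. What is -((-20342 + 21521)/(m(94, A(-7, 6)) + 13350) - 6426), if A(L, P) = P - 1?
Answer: 87122529/13558 ≈ 6425.9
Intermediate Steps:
A(L, P) = -1 + P
m(a, h) = 20 + 2*a
-((-20342 + 21521)/(m(94, A(-7, 6)) + 13350) - 6426) = -((-20342 + 21521)/((20 + 2*94) + 13350) - 6426) = -(1179/((20 + 188) + 13350) - 6426) = -(1179/(208 + 13350) - 6426) = -(1179/13558 - 6426) = -1*(-87122529/13558) = 87122529/13558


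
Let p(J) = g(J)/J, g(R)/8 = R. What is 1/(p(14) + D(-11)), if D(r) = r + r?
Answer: -1/14 ≈ -0.071429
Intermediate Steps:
g(R) = 8*R
D(r) = 2*r
p(J) = 8 (p(J) = (8*J)/J = 8)
1/(p(14) + D(-11)) = 1/(8 + 2*(-11)) = 1/(8 - 22) = 1/(-14) = -1/14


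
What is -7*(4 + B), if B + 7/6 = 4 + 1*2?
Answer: -371/6 ≈ -61.833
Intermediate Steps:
B = 29/6 (B = -7/6 + (4 + 1*2) = -7/6 + (4 + 2) = -7/6 + 6 = 29/6 ≈ 4.8333)
-7*(4 + B) = -7*(4 + 29/6) = -7*53/6 = -371/6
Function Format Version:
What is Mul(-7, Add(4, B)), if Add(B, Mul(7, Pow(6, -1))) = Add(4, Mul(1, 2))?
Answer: Rational(-371, 6) ≈ -61.833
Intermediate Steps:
B = Rational(29, 6) (B = Add(Rational(-7, 6), Add(4, Mul(1, 2))) = Add(Rational(-7, 6), Add(4, 2)) = Add(Rational(-7, 6), 6) = Rational(29, 6) ≈ 4.8333)
Mul(-7, Add(4, B)) = Mul(-7, Add(4, Rational(29, 6))) = Mul(-7, Rational(53, 6)) = Rational(-371, 6)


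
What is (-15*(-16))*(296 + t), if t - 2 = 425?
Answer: 173520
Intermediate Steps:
t = 427 (t = 2 + 425 = 427)
(-15*(-16))*(296 + t) = (-15*(-16))*(296 + 427) = 240*723 = 173520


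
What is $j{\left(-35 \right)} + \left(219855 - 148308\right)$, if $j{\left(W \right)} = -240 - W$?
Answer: $71342$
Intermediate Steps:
$j{\left(-35 \right)} + \left(219855 - 148308\right) = \left(-240 - -35\right) + \left(219855 - 148308\right) = \left(-240 + 35\right) + \left(219855 - 148308\right) = -205 + 71547 = 71342$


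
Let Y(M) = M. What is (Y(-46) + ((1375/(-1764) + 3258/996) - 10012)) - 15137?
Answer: -3688485539/146412 ≈ -25193.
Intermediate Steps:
(Y(-46) + ((1375/(-1764) + 3258/996) - 10012)) - 15137 = (-46 + ((1375/(-1764) + 3258/996) - 10012)) - 15137 = (-46 + ((1375*(-1/1764) + 3258*(1/996)) - 10012)) - 15137 = (-46 + ((-1375/1764 + 543/166) - 10012)) - 15137 = (-46 + (364801/146412 - 10012)) - 15137 = (-46 - 1465512143/146412) - 15137 = -1472247095/146412 - 15137 = -3688485539/146412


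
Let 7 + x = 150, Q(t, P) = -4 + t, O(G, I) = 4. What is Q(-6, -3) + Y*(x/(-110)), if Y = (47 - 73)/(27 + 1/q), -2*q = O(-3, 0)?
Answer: -2312/265 ≈ -8.7245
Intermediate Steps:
q = -2 (q = -½*4 = -2)
x = 143 (x = -7 + 150 = 143)
Y = -52/53 (Y = (47 - 73)/(27 + 1/(-2)) = -26/(27 - ½) = -26/53/2 = -26*2/53 = -52/53 ≈ -0.98113)
Q(-6, -3) + Y*(x/(-110)) = (-4 - 6) - 7436/(53*(-110)) = -10 - 7436*(-1)/(53*110) = -10 - 52/53*(-13/10) = -10 + 338/265 = -2312/265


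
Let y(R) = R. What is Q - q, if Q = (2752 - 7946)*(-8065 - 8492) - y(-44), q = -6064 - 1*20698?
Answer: 86023864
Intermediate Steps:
q = -26762 (q = -6064 - 20698 = -26762)
Q = 85997102 (Q = (2752 - 7946)*(-8065 - 8492) - 1*(-44) = -5194*(-16557) + 44 = 85997058 + 44 = 85997102)
Q - q = 85997102 - 1*(-26762) = 85997102 + 26762 = 86023864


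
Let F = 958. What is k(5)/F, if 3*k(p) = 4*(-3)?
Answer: -2/479 ≈ -0.0041754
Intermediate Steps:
k(p) = -4 (k(p) = (4*(-3))/3 = (⅓)*(-12) = -4)
k(5)/F = -4/958 = (1/958)*(-4) = -2/479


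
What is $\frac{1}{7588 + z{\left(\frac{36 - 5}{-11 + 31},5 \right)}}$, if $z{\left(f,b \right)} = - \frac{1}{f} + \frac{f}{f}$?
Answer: $\frac{31}{235239} \approx 0.00013178$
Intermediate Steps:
$z{\left(f,b \right)} = 1 - \frac{1}{f}$ ($z{\left(f,b \right)} = - \frac{1}{f} + 1 = 1 - \frac{1}{f}$)
$\frac{1}{7588 + z{\left(\frac{36 - 5}{-11 + 31},5 \right)}} = \frac{1}{7588 + \frac{-1 + \frac{36 - 5}{-11 + 31}}{\left(36 - 5\right) \frac{1}{-11 + 31}}} = \frac{1}{7588 + \frac{-1 + \frac{31}{20}}{31 \cdot \frac{1}{20}}} = \frac{1}{7588 + \frac{-1 + 31 \cdot \frac{1}{20}}{31 \cdot \frac{1}{20}}} = \frac{1}{7588 + \frac{-1 + \frac{31}{20}}{\frac{31}{20}}} = \frac{1}{7588 + \frac{20}{31} \cdot \frac{11}{20}} = \frac{1}{7588 + \frac{11}{31}} = \frac{1}{\frac{235239}{31}} = \frac{31}{235239}$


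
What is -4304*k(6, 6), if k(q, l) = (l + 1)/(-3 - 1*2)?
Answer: 30128/5 ≈ 6025.6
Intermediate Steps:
k(q, l) = -⅕ - l/5 (k(q, l) = (1 + l)/(-3 - 2) = (1 + l)/(-5) = (1 + l)*(-⅕) = -⅕ - l/5)
-4304*k(6, 6) = -4304*(-⅕ - ⅕*6) = -4304*(-⅕ - 6/5) = -4304*(-7/5) = 30128/5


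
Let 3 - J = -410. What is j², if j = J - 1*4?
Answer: 167281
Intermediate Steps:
J = 413 (J = 3 - 1*(-410) = 3 + 410 = 413)
j = 409 (j = 413 - 1*4 = 413 - 4 = 409)
j² = 409² = 167281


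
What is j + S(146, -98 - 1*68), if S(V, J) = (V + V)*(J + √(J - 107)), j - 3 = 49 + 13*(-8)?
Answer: -48524 + 292*I*√273 ≈ -48524.0 + 4824.6*I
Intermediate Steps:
j = -52 (j = 3 + (49 + 13*(-8)) = 3 + (49 - 104) = 3 - 55 = -52)
S(V, J) = 2*V*(J + √(-107 + J)) (S(V, J) = (2*V)*(J + √(-107 + J)) = 2*V*(J + √(-107 + J)))
j + S(146, -98 - 1*68) = -52 + 2*146*((-98 - 1*68) + √(-107 + (-98 - 1*68))) = -52 + 2*146*((-98 - 68) + √(-107 + (-98 - 68))) = -52 + 2*146*(-166 + √(-107 - 166)) = -52 + 2*146*(-166 + √(-273)) = -52 + 2*146*(-166 + I*√273) = -52 + (-48472 + 292*I*√273) = -48524 + 292*I*√273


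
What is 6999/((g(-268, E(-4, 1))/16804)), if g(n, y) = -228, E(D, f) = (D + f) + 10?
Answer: -9800933/19 ≈ -5.1584e+5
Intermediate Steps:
E(D, f) = 10 + D + f
6999/((g(-268, E(-4, 1))/16804)) = 6999/((-228/16804)) = 6999/((-228*1/16804)) = 6999/(-57/4201) = 6999*(-4201/57) = -9800933/19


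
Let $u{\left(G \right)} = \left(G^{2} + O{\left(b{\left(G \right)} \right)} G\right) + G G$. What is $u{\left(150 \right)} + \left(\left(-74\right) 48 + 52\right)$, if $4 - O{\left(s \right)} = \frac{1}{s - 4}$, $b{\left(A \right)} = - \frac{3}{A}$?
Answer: $\frac{2823200}{67} \approx 42137.0$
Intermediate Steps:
$O{\left(s \right)} = 4 - \frac{1}{-4 + s}$ ($O{\left(s \right)} = 4 - \frac{1}{s - 4} = 4 - \frac{1}{-4 + s}$)
$u{\left(G \right)} = 2 G^{2} + \frac{G \left(-17 - \frac{12}{G}\right)}{-4 - \frac{3}{G}}$ ($u{\left(G \right)} = \left(G^{2} + \frac{-17 + 4 \left(- \frac{3}{G}\right)}{-4 - \frac{3}{G}} G\right) + G G = \left(G^{2} + \frac{-17 - \frac{12}{G}}{-4 - \frac{3}{G}} G\right) + G^{2} = \left(G^{2} + \frac{G \left(-17 - \frac{12}{G}\right)}{-4 - \frac{3}{G}}\right) + G^{2} = 2 G^{2} + \frac{G \left(-17 - \frac{12}{G}\right)}{-4 - \frac{3}{G}}$)
$u{\left(150 \right)} + \left(\left(-74\right) 48 + 52\right) = \frac{150 \left(12 + 8 \cdot 150^{2} + 23 \cdot 150\right)}{3 + 4 \cdot 150} + \left(\left(-74\right) 48 + 52\right) = \frac{150 \left(12 + 8 \cdot 22500 + 3450\right)}{3 + 600} + \left(-3552 + 52\right) = \frac{150 \left(12 + 180000 + 3450\right)}{603} - 3500 = 150 \cdot \frac{1}{603} \cdot 183462 - 3500 = \frac{3057700}{67} - 3500 = \frac{2823200}{67}$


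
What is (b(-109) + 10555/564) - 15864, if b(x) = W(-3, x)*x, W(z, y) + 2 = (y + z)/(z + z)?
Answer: -3320447/188 ≈ -17662.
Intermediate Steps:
W(z, y) = -2 + (y + z)/(2*z) (W(z, y) = -2 + (y + z)/(z + z) = -2 + (y + z)/((2*z)) = -2 + (y + z)*(1/(2*z)) = -2 + (y + z)/(2*z))
b(x) = x*(-3/2 - x/6) (b(x) = ((1/2)*(x - 3*(-3))/(-3))*x = ((1/2)*(-1/3)*(x + 9))*x = ((1/2)*(-1/3)*(9 + x))*x = (-3/2 - x/6)*x = x*(-3/2 - x/6))
(b(-109) + 10555/564) - 15864 = (-1/6*(-109)*(9 - 109) + 10555/564) - 15864 = (-1/6*(-109)*(-100) + 10555*(1/564)) - 15864 = (-5450/3 + 10555/564) - 15864 = -338015/188 - 15864 = -3320447/188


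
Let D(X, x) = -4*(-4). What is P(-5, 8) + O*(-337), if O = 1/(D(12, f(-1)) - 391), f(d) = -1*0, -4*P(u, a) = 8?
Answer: -413/375 ≈ -1.1013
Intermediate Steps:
P(u, a) = -2 (P(u, a) = -¼*8 = -2)
f(d) = 0
D(X, x) = 16
O = -1/375 (O = 1/(16 - 391) = 1/(-375) = -1/375 ≈ -0.0026667)
P(-5, 8) + O*(-337) = -2 - 1/375*(-337) = -2 + 337/375 = -413/375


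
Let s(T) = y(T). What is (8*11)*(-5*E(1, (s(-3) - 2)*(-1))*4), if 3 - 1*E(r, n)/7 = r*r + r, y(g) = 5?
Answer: -12320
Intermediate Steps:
s(T) = 5
E(r, n) = 21 - 7*r - 7*r² (E(r, n) = 21 - 7*(r*r + r) = 21 - 7*(r² + r) = 21 - 7*(r + r²) = 21 + (-7*r - 7*r²) = 21 - 7*r - 7*r²)
(8*11)*(-5*E(1, (s(-3) - 2)*(-1))*4) = (8*11)*(-5*(21 - 7*1 - 7*1²)*4) = 88*(-5*(21 - 7 - 7*1)*4) = 88*(-5*(21 - 7 - 7)*4) = 88*(-5*7*4) = 88*(-35*4) = 88*(-140) = -12320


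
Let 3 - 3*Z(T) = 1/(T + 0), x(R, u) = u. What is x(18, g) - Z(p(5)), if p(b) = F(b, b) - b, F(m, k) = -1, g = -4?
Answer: -91/18 ≈ -5.0556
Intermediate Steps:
p(b) = -1 - b
Z(T) = 1 - 1/(3*T) (Z(T) = 1 - 1/(3*(T + 0)) = 1 - 1/(3*T))
x(18, g) - Z(p(5)) = -4 - (-⅓ + (-1 - 1*5))/(-1 - 1*5) = -4 - (-⅓ + (-1 - 5))/(-1 - 5) = -4 - (-⅓ - 6)/(-6) = -4 - (-1)*(-19)/(6*3) = -4 - 1*19/18 = -4 - 19/18 = -91/18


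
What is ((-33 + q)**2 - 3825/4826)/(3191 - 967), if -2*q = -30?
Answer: 1559799/10733024 ≈ 0.14533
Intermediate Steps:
q = 15 (q = -1/2*(-30) = 15)
((-33 + q)**2 - 3825/4826)/(3191 - 967) = ((-33 + 15)**2 - 3825/4826)/(3191 - 967) = ((-18)**2 - 3825*1/4826)/2224 = (324 - 3825/4826)*(1/2224) = (1559799/4826)*(1/2224) = 1559799/10733024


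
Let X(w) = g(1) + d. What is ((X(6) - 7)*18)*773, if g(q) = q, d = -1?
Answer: -97398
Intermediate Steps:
X(w) = 0 (X(w) = 1 - 1 = 0)
((X(6) - 7)*18)*773 = ((0 - 7)*18)*773 = -7*18*773 = -126*773 = -97398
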